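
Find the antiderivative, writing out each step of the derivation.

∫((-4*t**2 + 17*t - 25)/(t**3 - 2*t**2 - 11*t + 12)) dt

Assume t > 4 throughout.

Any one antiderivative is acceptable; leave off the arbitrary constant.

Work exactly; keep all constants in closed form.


Step 1. Decompose ∫((-4*t**2 + 17*t - 25)/(t**3 - 2*t**2 - 11*t + 12)) dt by partial fractions, (-4*t**2 + 17*t - 25)/(t**3 - 2*t**2 - 11*t + 12) = -4/(t + 3) + 1/(t - 1) - 1/(t - 4): now ∫(-1/(t - 4)) dt + ∫(1/(t - 1)) dt + ∫(-4/(t + 3)) dt.
Step 2. Evaluate the standard form [assuming t > 1]: now log(t - 1) + ∫(-1/(t - 4)) dt + ∫(-4/(t + 3)) dt.
Step 3. Evaluate the standard form [assuming t > -3]: now log(t - 1) - 4*log(t + 3) + ∫(-1/(t - 4)) dt.
Step 4. Evaluate the standard form [assuming t > 4]: now -log(t - 4) + log(t - 1) - 4*log(t + 3).
Answer: -log(t - 4) + log(t - 1) - 4*log(t + 3).


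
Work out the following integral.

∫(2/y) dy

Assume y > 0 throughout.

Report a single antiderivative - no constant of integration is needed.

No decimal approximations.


Answer: 2*log(y).


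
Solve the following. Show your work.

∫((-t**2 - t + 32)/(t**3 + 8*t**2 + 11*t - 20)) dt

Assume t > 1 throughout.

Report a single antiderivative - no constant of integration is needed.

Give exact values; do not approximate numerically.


Step 1. Decompose ∫((-t**2 - t + 32)/(t**3 + 8*t**2 + 11*t - 20)) dt by partial fractions, (-t**2 - t + 32)/(t**3 + 8*t**2 + 11*t - 20) = 2/(t + 5) - 4/(t + 4) + 1/(t - 1): now ∫(1/(t - 1)) dt + ∫(-4/(t + 4)) dt + ∫(2/(t + 5)) dt.
Step 2. Evaluate the standard form [assuming t > 1]: now log(t - 1) + ∫(-4/(t + 4)) dt + ∫(2/(t + 5)) dt.
Step 3. Evaluate the standard form [assuming t > -5]: now log(t - 1) + 2*log(t + 5) + ∫(-4/(t + 4)) dt.
Step 4. Evaluate the standard form [assuming t > -4]: now log(t - 1) - 4*log(t + 4) + 2*log(t + 5).
Answer: log(t - 1) - 4*log(t + 4) + 2*log(t + 5).


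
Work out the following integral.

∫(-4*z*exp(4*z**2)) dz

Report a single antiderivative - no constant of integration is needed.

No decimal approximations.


Answer: -exp(4*z**2)/2.


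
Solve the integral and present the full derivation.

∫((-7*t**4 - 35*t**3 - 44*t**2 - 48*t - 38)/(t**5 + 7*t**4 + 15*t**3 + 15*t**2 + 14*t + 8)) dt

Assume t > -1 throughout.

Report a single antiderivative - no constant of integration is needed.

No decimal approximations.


Step 1. Decompose ∫((-7*t**4 - 35*t**3 - 44*t**2 - 48*t - 38)/(t**5 + 7*t**4 + 15*t**3 + 15*t**2 + 14*t + 8)) dt by partial fractions, (-7*t**4 - 35*t**3 - 44*t**2 - 48*t - 38)/(t**5 + 7*t**4 + 15*t**3 + 15*t**2 + 14*t + 8) = -1/(t**2 + 1) - 1/(t + 4) - 5/(t + 2) - 1/(t + 1): now ∫(-1/(t + 1)) dt + ∫(-5/(t + 2)) dt + ∫(-1/(t + 4)) dt + ∫(-1/(t**2 + 1)) dt.
Step 2. Evaluate the standard form [assuming t > -4]: now -log(t + 4) + ∫(-1/(t + 1)) dt + ∫(-5/(t + 2)) dt + ∫(-1/(t**2 + 1)) dt.
Step 3. Evaluate the standard form [assuming t > -1]: now -log(t + 1) - log(t + 4) + ∫(-5/(t + 2)) dt + ∫(-1/(t**2 + 1)) dt.
Step 4. Evaluate the standard form [assuming t > -2]: now -log(t + 1) - 5*log(t + 2) - log(t + 4) + ∫(-1/(t**2 + 1)) dt.
Step 5. Evaluate the standard form: now -log(t + 1) - 5*log(t + 2) - log(t + 4) - atan(t).
Answer: -log(t + 1) - 5*log(t + 2) - log(t + 4) - atan(t).


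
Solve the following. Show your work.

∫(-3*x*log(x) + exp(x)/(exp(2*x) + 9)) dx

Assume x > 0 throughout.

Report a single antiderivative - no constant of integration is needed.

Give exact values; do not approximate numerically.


Step 1. Rewrite: now ∫(-3*x*log(x)) dx + ∫(exp(x)/(exp(2*x) + 9)) dx.
Step 2. Integrate ∫(-3*x*log(x)) dx by parts with u = log(x), dv = (-3*x) dx, so v = -3*x**2/2 [assuming x > 0]: now -3*x**2*log(x)/2 + ∫(3*x/2) dx + ∫(exp(x)/(exp(2*x) + 9)) dx.
Step 3. Evaluate the standard form: now -3*x**2*log(x)/2 + 3*x**2/4 + ∫(exp(x)/(exp(2*x) + 9)) dx.
Step 4. Substitute u = exp(x), turning ∫(exp(x)/(exp(2*x) + 9)) dx into ∫(1/(u**2 + 9)) du: now -3*x**2*log(x)/2 + 3*x**2/4 + ∫(1/(u**2 + 9)) du.
Step 5. Evaluate the standard form: now -3*x**2*log(x)/2 + 3*x**2/4 + atan(u/3)/3.
Step 6. Substitute back u = exp(x): now -3*x**2*log(x)/2 + 3*x**2/4 + atan(exp(x)/3)/3.
Answer: -3*x**2*log(x)/2 + 3*x**2/4 + atan(exp(x)/3)/3.


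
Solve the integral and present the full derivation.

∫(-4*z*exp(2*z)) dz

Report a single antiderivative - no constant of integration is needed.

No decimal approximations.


Step 1. Integrate ∫(-4*z*exp(2*z)) dz by parts with u = z, dv = (-4*exp(2*z)) dz, so v = -2*exp(2*z): now -2*z*exp(2*z) + ∫(2*exp(2*z)) dz.
Step 2. Evaluate the standard form: now -2*z*exp(2*z) + exp(2*z).
Answer: -2*z*exp(2*z) + exp(2*z).


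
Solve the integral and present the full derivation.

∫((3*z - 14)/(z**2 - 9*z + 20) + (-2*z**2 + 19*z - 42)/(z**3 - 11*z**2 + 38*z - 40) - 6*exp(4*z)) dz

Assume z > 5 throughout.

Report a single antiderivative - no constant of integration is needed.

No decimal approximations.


Step 1. Rewrite: now ∫((3*z - 14)/(z**2 - 9*z + 20)) dz + ∫((-2*z**2 + 19*z - 42)/(z**3 - 11*z**2 + 38*z - 40)) dz + ∫(-6*exp(4*z)) dz.
Step 2. Decompose ∫((3*z - 14)/(z**2 - 9*z + 20)) dz by partial fractions, (3*z - 14)/(z**2 - 9*z + 20) = 2/(z - 4) + 1/(z - 5): now ∫((-2*z**2 + 19*z - 42)/(z**3 - 11*z**2 + 38*z - 40)) dz + ∫(1/(z - 5)) dz + ∫(2/(z - 4)) dz + ∫(-6*exp(4*z)) dz.
Step 3. Evaluate the standard form [assuming z > 5]: now log(z - 5) + ∫((-2*z**2 + 19*z - 42)/(z**3 - 11*z**2 + 38*z - 40)) dz + ∫(2/(z - 4)) dz + ∫(-6*exp(4*z)) dz.
Step 4. Evaluate the standard form [assuming z > 4]: now log(z - 5) + 2*log(z - 4) + ∫((-2*z**2 + 19*z - 42)/(z**3 - 11*z**2 + 38*z - 40)) dz + ∫(-6*exp(4*z)) dz.
Step 5. Decompose ∫((-2*z**2 + 19*z - 42)/(z**3 - 11*z**2 + 38*z - 40)) dz by partial fractions, (-2*z**2 + 19*z - 42)/(z**3 - 11*z**2 + 38*z - 40) = -2/(z - 2) - 1/(z - 4) + 1/(z - 5): now log(z - 5) + 2*log(z - 4) + ∫(1/(z - 5)) dz + ∫(-1/(z - 4)) dz + ∫(-2/(z - 2)) dz + ∫(-6*exp(4*z)) dz.
Step 6. Evaluate the standard form [assuming z > 4]: now log(z - 5) + log(z - 4) + ∫(1/(z - 5)) dz + ∫(-2/(z - 2)) dz + ∫(-6*exp(4*z)) dz.
Step 7. Evaluate the standard form [assuming z > 5]: now 2*log(z - 5) + log(z - 4) + ∫(-2/(z - 2)) dz + ∫(-6*exp(4*z)) dz.
Step 8. Evaluate the standard form [assuming z > 2]: now 2*log(z - 5) + log(z - 4) - 2*log(z - 2) + ∫(-6*exp(4*z)) dz.
Step 9. Evaluate the standard form: now -3*exp(4*z)/2 + 2*log(z - 5) + log(z - 4) - 2*log(z - 2).
Answer: -3*exp(4*z)/2 + 2*log(z - 5) + log(z - 4) - 2*log(z - 2).


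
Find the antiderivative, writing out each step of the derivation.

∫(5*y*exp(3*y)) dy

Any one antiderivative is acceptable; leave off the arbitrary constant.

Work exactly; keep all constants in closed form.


Step 1. Integrate ∫(5*y*exp(3*y)) dy by parts with u = y, dv = (5*exp(3*y)) dy, so v = 5*exp(3*y)/3: now 5*y*exp(3*y)/3 + ∫(-5*exp(3*y)/3) dy.
Step 2. Evaluate the standard form: now 5*y*exp(3*y)/3 - 5*exp(3*y)/9.
Answer: 5*y*exp(3*y)/3 - 5*exp(3*y)/9.


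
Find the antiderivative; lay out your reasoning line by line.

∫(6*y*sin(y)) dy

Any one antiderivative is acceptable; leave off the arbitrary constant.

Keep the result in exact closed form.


Step 1. Integrate ∫(6*y*sin(y)) dy by parts with u = y, dv = (6*sin(y)) dy, so v = -6*cos(y): now -6*y*cos(y) + ∫(6*cos(y)) dy.
Step 2. Evaluate the standard form: now -6*y*cos(y) + 6*sin(y).
Answer: -6*y*cos(y) + 6*sin(y).


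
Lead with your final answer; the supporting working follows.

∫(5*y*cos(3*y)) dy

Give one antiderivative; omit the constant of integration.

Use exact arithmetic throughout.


The answer is 5*y*sin(3*y)/3 + 5*cos(3*y)/9.
Step 1. Integrate ∫(5*y*cos(3*y)) dy by parts with u = y, dv = (5*cos(3*y)) dy, so v = 5*sin(3*y)/3: now 5*y*sin(3*y)/3 + ∫(-5*sin(3*y)/3) dy.
Step 2. Evaluate the standard form: now 5*y*sin(3*y)/3 + 5*cos(3*y)/9.
Answer: 5*y*sin(3*y)/3 + 5*cos(3*y)/9.


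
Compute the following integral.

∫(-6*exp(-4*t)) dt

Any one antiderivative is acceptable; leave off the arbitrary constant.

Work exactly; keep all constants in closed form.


Answer: 3*exp(-4*t)/2.


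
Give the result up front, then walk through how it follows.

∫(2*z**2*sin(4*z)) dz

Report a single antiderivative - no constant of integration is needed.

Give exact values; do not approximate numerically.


The answer is -z**2*cos(4*z)/2 + z*sin(4*z)/4 + cos(4*z)/16.
Step 1. Integrate ∫(2*z**2*sin(4*z)) dz by parts with u = z**2, dv = (2*sin(4*z)) dz, so v = -cos(4*z)/2: now -z**2*cos(4*z)/2 + ∫(z*cos(4*z)) dz.
Step 2. Integrate ∫(z*cos(4*z)) dz by parts with u = z, dv = (cos(4*z)) dz, so v = sin(4*z)/4: now -z**2*cos(4*z)/2 + z*sin(4*z)/4 + ∫(-sin(4*z)/4) dz.
Step 3. Evaluate the standard form: now -z**2*cos(4*z)/2 + z*sin(4*z)/4 + cos(4*z)/16.
Answer: -z**2*cos(4*z)/2 + z*sin(4*z)/4 + cos(4*z)/16.


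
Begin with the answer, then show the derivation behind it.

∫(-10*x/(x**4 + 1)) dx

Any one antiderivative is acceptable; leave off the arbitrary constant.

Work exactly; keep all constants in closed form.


The answer is -5*atan(x**2).
Step 1. Substitute u = x**2, turning ∫(-10*x/(x**4 + 1)) dx into ∫(-5/(u**2 + 1)) du: now ∫(-5/(u**2 + 1)) du.
Step 2. Evaluate the standard form: now -5*atan(u).
Step 3. Substitute back u = x**2: now -5*atan(x**2).
Answer: -5*atan(x**2).


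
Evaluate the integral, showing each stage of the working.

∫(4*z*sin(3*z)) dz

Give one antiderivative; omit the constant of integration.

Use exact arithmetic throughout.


Step 1. Integrate ∫(4*z*sin(3*z)) dz by parts with u = z, dv = (4*sin(3*z)) dz, so v = -4*cos(3*z)/3: now -4*z*cos(3*z)/3 + ∫(4*cos(3*z)/3) dz.
Step 2. Evaluate the standard form: now -4*z*cos(3*z)/3 + 4*sin(3*z)/9.
Answer: -4*z*cos(3*z)/3 + 4*sin(3*z)/9.


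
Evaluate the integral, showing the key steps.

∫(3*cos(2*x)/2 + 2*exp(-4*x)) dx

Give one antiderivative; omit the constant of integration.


Step 1. Rewrite: now ∫(2*exp(-4*x)) dx + ∫(3*cos(2*x)/2) dx.
Step 2. Evaluate the standard form: now 3*sin(2*x)/4 + ∫(2*exp(-4*x)) dx.
Step 3. Evaluate the standard form: now 3*sin(2*x)/4 - exp(-4*x)/2.
Answer: 3*sin(2*x)/4 - exp(-4*x)/2.


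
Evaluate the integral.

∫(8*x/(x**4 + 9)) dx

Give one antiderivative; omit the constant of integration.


Answer: 4*atan(x**2/3)/3.


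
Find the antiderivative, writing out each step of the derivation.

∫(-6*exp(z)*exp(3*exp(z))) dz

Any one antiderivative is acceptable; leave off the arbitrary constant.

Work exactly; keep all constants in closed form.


Step 1. Substitute u = exp(z), turning ∫(-6*exp(z)*exp(3*exp(z))) dz into ∫(-6*exp(3*u)) du: now ∫(-6*exp(3*u)) du.
Step 2. Evaluate the standard form: now -2*exp(3*u).
Step 3. Substitute back u = exp(z): now -2*exp(3*exp(z)).
Answer: -2*exp(3*exp(z)).


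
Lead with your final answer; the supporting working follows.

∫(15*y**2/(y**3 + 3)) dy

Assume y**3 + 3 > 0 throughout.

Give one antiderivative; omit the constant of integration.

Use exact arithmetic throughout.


The answer is 5*log(y**3 + 3).
Step 1. Substitute u = y**3 + 3, turning ∫(15*y**2/(y**3 + 3)) dy into ∫(5/u) du: now ∫(5/u) du.
Step 2. Evaluate the standard form [assuming u > 0]: now 5*log(u).
Step 3. Substitute back u = y**3 + 3: now 5*log(y**3 + 3).
Answer: 5*log(y**3 + 3).


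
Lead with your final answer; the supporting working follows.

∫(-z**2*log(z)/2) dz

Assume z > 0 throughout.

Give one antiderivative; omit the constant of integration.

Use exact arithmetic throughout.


The answer is -z**3*log(z)/6 + z**3/18.
Step 1. Integrate ∫(-z**2*log(z)/2) dz by parts with u = log(z), dv = (-z**2/2) dz, so v = -z**3/6 [assuming z > 0]: now -z**3*log(z)/6 + ∫(z**2/6) dz.
Step 2. Evaluate the standard form: now -z**3*log(z)/6 + z**3/18.
Answer: -z**3*log(z)/6 + z**3/18.


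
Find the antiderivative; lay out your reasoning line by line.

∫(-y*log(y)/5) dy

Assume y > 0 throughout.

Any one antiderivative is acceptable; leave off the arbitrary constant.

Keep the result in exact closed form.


Step 1. Integrate ∫(-y*log(y)/5) dy by parts with u = log(y), dv = (-y/5) dy, so v = -y**2/10 [assuming y > 0]: now -y**2*log(y)/10 + ∫(y/10) dy.
Step 2. Evaluate the standard form: now -y**2*log(y)/10 + y**2/20.
Answer: -y**2*log(y)/10 + y**2/20.


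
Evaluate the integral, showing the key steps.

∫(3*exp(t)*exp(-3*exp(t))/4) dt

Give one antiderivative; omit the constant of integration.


Step 1. Substitute u = exp(t), turning ∫(3*exp(t)*exp(-3*exp(t))/4) dt into ∫(3*exp(-3*u)/4) du: now ∫(3*exp(-3*u)/4) du.
Step 2. Evaluate the standard form: now -exp(-3*u)/4.
Step 3. Substitute back u = exp(t): now -exp(-3*exp(t))/4.
Answer: -exp(-3*exp(t))/4.


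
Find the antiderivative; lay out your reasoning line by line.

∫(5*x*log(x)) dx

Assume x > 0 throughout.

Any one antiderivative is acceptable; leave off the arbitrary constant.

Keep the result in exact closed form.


Step 1. Integrate ∫(5*x*log(x)) dx by parts with u = log(x), dv = (5*x) dx, so v = 5*x**2/2 [assuming x > 0]: now 5*x**2*log(x)/2 + ∫(-5*x/2) dx.
Step 2. Evaluate the standard form: now 5*x**2*log(x)/2 - 5*x**2/4.
Answer: 5*x**2*log(x)/2 - 5*x**2/4.


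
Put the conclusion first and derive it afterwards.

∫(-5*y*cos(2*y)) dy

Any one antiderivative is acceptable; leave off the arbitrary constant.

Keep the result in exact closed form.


The answer is -5*y*sin(2*y)/2 - 5*cos(2*y)/4.
Step 1. Integrate ∫(-5*y*cos(2*y)) dy by parts with u = y, dv = (-5*cos(2*y)) dy, so v = -5*sin(2*y)/2: now -5*y*sin(2*y)/2 + ∫(5*sin(2*y)/2) dy.
Step 2. Evaluate the standard form: now -5*y*sin(2*y)/2 - 5*cos(2*y)/4.
Answer: -5*y*sin(2*y)/2 - 5*cos(2*y)/4.


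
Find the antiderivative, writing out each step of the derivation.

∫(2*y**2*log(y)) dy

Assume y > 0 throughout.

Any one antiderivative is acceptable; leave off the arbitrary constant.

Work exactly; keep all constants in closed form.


Step 1. Integrate ∫(2*y**2*log(y)) dy by parts with u = log(y), dv = (2*y**2) dy, so v = 2*y**3/3 [assuming y > 0]: now 2*y**3*log(y)/3 + ∫(-2*y**2/3) dy.
Step 2. Evaluate the standard form: now 2*y**3*log(y)/3 - 2*y**3/9.
Answer: 2*y**3*log(y)/3 - 2*y**3/9.


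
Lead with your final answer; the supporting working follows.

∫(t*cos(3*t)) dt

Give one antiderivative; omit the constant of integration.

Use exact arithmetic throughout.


The answer is t*sin(3*t)/3 + cos(3*t)/9.
Step 1. Integrate ∫(t*cos(3*t)) dt by parts with u = t, dv = (cos(3*t)) dt, so v = sin(3*t)/3: now t*sin(3*t)/3 + ∫(-sin(3*t)/3) dt.
Step 2. Evaluate the standard form: now t*sin(3*t)/3 + cos(3*t)/9.
Answer: t*sin(3*t)/3 + cos(3*t)/9.


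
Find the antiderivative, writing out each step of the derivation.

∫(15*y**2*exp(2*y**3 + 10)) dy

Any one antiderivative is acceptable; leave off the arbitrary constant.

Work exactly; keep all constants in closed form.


Step 1. Substitute u = y**3 + 5, turning ∫(15*y**2*exp(2*y**3 + 10)) dy into ∫(5*exp(2*u)) du: now ∫(5*exp(2*u)) du.
Step 2. Evaluate the standard form: now 5*exp(2*u)/2.
Step 3. Substitute back u = y**3 + 5: now 5*exp(2*y**3 + 10)/2.
Answer: 5*exp(2*y**3 + 10)/2.


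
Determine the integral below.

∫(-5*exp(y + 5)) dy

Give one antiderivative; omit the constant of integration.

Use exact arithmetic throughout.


Answer: -5*exp(y + 5).


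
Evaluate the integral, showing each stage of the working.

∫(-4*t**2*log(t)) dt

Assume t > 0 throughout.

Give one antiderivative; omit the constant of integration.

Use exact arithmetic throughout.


Step 1. Integrate ∫(-4*t**2*log(t)) dt by parts with u = log(t), dv = (-4*t**2) dt, so v = -4*t**3/3 [assuming t > 0]: now -4*t**3*log(t)/3 + ∫(4*t**2/3) dt.
Step 2. Evaluate the standard form: now -4*t**3*log(t)/3 + 4*t**3/9.
Answer: -4*t**3*log(t)/3 + 4*t**3/9.


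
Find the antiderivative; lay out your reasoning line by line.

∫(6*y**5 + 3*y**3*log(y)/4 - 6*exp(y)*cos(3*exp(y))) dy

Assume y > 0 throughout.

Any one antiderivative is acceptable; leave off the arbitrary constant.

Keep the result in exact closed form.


Step 1. Rewrite: now ∫(6*y**5) dy + ∫(3*y**3*log(y)/4) dy + ∫(-6*exp(y)*cos(3*exp(y))) dy.
Step 2. Integrate ∫(3*y**3*log(y)/4) dy by parts with u = log(y), dv = (3*y**3/4) dy, so v = 3*y**4/16 [assuming y > 0]: now 3*y**4*log(y)/16 + ∫(-3*y**3/16) dy + ∫(6*y**5) dy + ∫(-6*exp(y)*cos(3*exp(y))) dy.
Step 3. Evaluate the standard form: now 3*y**4*log(y)/16 - 3*y**4/64 + ∫(6*y**5) dy + ∫(-6*exp(y)*cos(3*exp(y))) dy.
Step 4. Substitute u = exp(y), turning ∫(-6*exp(y)*cos(3*exp(y))) dy into ∫(-6*cos(3*u)) du: now 3*y**4*log(y)/16 - 3*y**4/64 + ∫(6*y**5) dy + ∫(-6*cos(3*u)) du.
Step 5. Evaluate the standard form: now 3*y**4*log(y)/16 - 3*y**4/64 - 2*sin(3*u) + ∫(6*y**5) dy.
Step 6. Substitute back u = exp(y): now 3*y**4*log(y)/16 - 3*y**4/64 - 2*sin(3*exp(y)) + ∫(6*y**5) dy.
Step 7. Evaluate the standard form: now y**6 + 3*y**4*log(y)/16 - 3*y**4/64 - 2*sin(3*exp(y)).
Answer: y**6 + 3*y**4*log(y)/16 - 3*y**4/64 - 2*sin(3*exp(y)).


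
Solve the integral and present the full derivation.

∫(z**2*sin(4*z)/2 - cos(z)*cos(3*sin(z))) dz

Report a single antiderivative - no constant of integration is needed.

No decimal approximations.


Step 1. Rewrite: now ∫(z**2*sin(4*z)/2) dz + ∫(-cos(z)*cos(3*sin(z))) dz.
Step 2. Integrate ∫(z**2*sin(4*z)/2) dz by parts with u = z**2, dv = (sin(4*z)/2) dz, so v = -cos(4*z)/8: now -z**2*cos(4*z)/8 + ∫(z*cos(4*z)/4) dz + ∫(-cos(z)*cos(3*sin(z))) dz.
Step 3. Integrate ∫(z*cos(4*z)/4) dz by parts with u = z, dv = (cos(4*z)/4) dz, so v = sin(4*z)/16: now -z**2*cos(4*z)/8 + z*sin(4*z)/16 + ∫(-cos(z)*cos(3*sin(z))) dz + ∫(-sin(4*z)/16) dz.
Step 4. Evaluate the standard form: now -z**2*cos(4*z)/8 + z*sin(4*z)/16 + cos(4*z)/64 + ∫(-cos(z)*cos(3*sin(z))) dz.
Step 5. Substitute u = sin(z), turning ∫(-cos(z)*cos(3*sin(z))) dz into ∫(-cos(3*u)) du: now -z**2*cos(4*z)/8 + z*sin(4*z)/16 + cos(4*z)/64 + ∫(-cos(3*u)) du.
Step 6. Evaluate the standard form: now -z**2*cos(4*z)/8 + z*sin(4*z)/16 - sin(3*u)/3 + cos(4*z)/64.
Step 7. Substitute back u = sin(z): now -z**2*cos(4*z)/8 + z*sin(4*z)/16 - sin(3*sin(z))/3 + cos(4*z)/64.
Answer: -z**2*cos(4*z)/8 + z*sin(4*z)/16 - sin(3*sin(z))/3 + cos(4*z)/64.


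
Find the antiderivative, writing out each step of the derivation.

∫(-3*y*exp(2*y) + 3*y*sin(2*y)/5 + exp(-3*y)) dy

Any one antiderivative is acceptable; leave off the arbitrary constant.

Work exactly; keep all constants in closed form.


Step 1. Rewrite: now ∫(-3*y*exp(2*y)) dy + ∫(3*y*sin(2*y)/5) dy + ∫(exp(-3*y)) dy.
Step 2. Evaluate the standard form: now ∫(-3*y*exp(2*y)) dy + ∫(3*y*sin(2*y)/5) dy - exp(-3*y)/3.
Step 3. Integrate ∫(-3*y*exp(2*y)) dy by parts with u = y, dv = (-3*exp(2*y)) dy, so v = -3*exp(2*y)/2: now -3*y*exp(2*y)/2 + ∫(3*y*sin(2*y)/5) dy + ∫(3*exp(2*y)/2) dy - exp(-3*y)/3.
Step 4. Evaluate the standard form: now -3*y*exp(2*y)/2 + 3*exp(2*y)/4 + ∫(3*y*sin(2*y)/5) dy - exp(-3*y)/3.
Step 5. Integrate ∫(3*y*sin(2*y)/5) dy by parts with u = y, dv = (3*sin(2*y)/5) dy, so v = -3*cos(2*y)/10: now -3*y*exp(2*y)/2 - 3*y*cos(2*y)/10 + 3*exp(2*y)/4 + ∫(3*cos(2*y)/10) dy - exp(-3*y)/3.
Step 6. Evaluate the standard form: now -3*y*exp(2*y)/2 - 3*y*cos(2*y)/10 + 3*exp(2*y)/4 + 3*sin(2*y)/20 - exp(-3*y)/3.
Answer: -3*y*exp(2*y)/2 - 3*y*cos(2*y)/10 + 3*exp(2*y)/4 + 3*sin(2*y)/20 - exp(-3*y)/3.


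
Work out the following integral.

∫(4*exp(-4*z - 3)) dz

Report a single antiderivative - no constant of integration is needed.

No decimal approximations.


Answer: -exp(-4*z - 3).


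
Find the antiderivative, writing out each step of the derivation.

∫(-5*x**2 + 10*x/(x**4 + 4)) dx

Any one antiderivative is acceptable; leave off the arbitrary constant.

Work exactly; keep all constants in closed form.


Step 1. Rewrite: now ∫(-5*x**2) dx + ∫(10*x/(x**4 + 4)) dx.
Step 2. Evaluate the standard form: now -5*x**3/3 + ∫(10*x/(x**4 + 4)) dx.
Step 3. Substitute u = x**2, turning ∫(10*x/(x**4 + 4)) dx into ∫(5/(u**2 + 4)) du: now -5*x**3/3 + ∫(5/(u**2 + 4)) du.
Step 4. Evaluate the standard form: now -5*x**3/3 + 5*atan(u/2)/2.
Step 5. Substitute back u = x**2: now -5*x**3/3 + 5*atan(x**2/2)/2.
Answer: -5*x**3/3 + 5*atan(x**2/2)/2.


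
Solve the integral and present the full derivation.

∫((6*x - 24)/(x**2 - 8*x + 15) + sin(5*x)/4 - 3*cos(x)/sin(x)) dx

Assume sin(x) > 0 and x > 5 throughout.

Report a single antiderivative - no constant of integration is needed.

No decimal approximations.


Step 1. Rewrite: now ∫((6*x - 24)/(x**2 - 8*x + 15)) dx + ∫(-3*cos(x)/sin(x)) dx + ∫(sin(5*x)/4) dx.
Step 2. Decompose ∫((6*x - 24)/(x**2 - 8*x + 15)) dx by partial fractions, (6*x - 24)/(x**2 - 8*x + 15) = 3/(x - 3) + 3/(x - 5): now ∫(-3*cos(x)/sin(x)) dx + ∫(3/(x - 5)) dx + ∫(3/(x - 3)) dx + ∫(sin(5*x)/4) dx.
Step 3. Evaluate the standard form [assuming x > 3]: now 3*log(x - 3) + ∫(-3*cos(x)/sin(x)) dx + ∫(3/(x - 5)) dx + ∫(sin(5*x)/4) dx.
Step 4. Evaluate the standard form [assuming x > 5]: now 3*log(x - 5) + 3*log(x - 3) + ∫(-3*cos(x)/sin(x)) dx + ∫(sin(5*x)/4) dx.
Step 5. Substitute u = sin(x), turning ∫(-3*cos(x)/sin(x)) dx into ∫(-3/u) du: now 3*log(x - 5) + 3*log(x - 3) + ∫(-3/u) du + ∫(sin(5*x)/4) dx.
Step 6. Evaluate the standard form [assuming u > 0]: now -3*log(u) + 3*log(x - 5) + 3*log(x - 3) + ∫(sin(5*x)/4) dx.
Step 7. Substitute back u = sin(x): now 3*log(x - 5) + 3*log(x - 3) - 3*log(sin(x)) + ∫(sin(5*x)/4) dx.
Step 8. Evaluate the standard form: now 3*log(x - 5) + 3*log(x - 3) - 3*log(sin(x)) - cos(5*x)/20.
Answer: 3*log(x - 5) + 3*log(x - 3) - 3*log(sin(x)) - cos(5*x)/20.


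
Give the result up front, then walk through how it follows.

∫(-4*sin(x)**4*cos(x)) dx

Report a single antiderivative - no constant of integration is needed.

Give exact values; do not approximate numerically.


The answer is -4*sin(x)**5/5.
Step 1. Substitute u = sin(x), turning ∫(-4*sin(x)**4*cos(x)) dx into ∫(-4*u**4) du: now ∫(-4*u**4) du.
Step 2. Evaluate the standard form: now -4*u**5/5.
Step 3. Substitute back u = sin(x): now -4*sin(x)**5/5.
Answer: -4*sin(x)**5/5.


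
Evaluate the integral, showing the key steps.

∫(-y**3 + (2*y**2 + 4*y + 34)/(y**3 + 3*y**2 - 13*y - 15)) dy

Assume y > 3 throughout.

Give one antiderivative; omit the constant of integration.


Step 1. Rewrite: now ∫(-y**3) dy + ∫((2*y**2 + 4*y + 34)/(y**3 + 3*y**2 - 13*y - 15)) dy.
Step 2. Decompose ∫((2*y**2 + 4*y + 34)/(y**3 + 3*y**2 - 13*y - 15)) dy by partial fractions, (2*y**2 + 4*y + 34)/(y**3 + 3*y**2 - 13*y - 15) = 2/(y + 5) - 2/(y + 1) + 2/(y - 3): now ∫(-y**3) dy + ∫(2/(y - 3)) dy + ∫(-2/(y + 1)) dy + ∫(2/(y + 5)) dy.
Step 3. Evaluate the standard form [assuming y > -5]: now 2*log(y + 5) + ∫(-y**3) dy + ∫(2/(y - 3)) dy + ∫(-2/(y + 1)) dy.
Step 4. Evaluate the standard form [assuming y > 3]: now 2*log(y - 3) + 2*log(y + 5) + ∫(-y**3) dy + ∫(-2/(y + 1)) dy.
Step 5. Evaluate the standard form [assuming y > -1]: now 2*log(y - 3) - 2*log(y + 1) + 2*log(y + 5) + ∫(-y**3) dy.
Step 6. Evaluate the standard form: now -y**4/4 + 2*log(y - 3) - 2*log(y + 1) + 2*log(y + 5).
Answer: -y**4/4 + 2*log(y - 3) - 2*log(y + 1) + 2*log(y + 5).


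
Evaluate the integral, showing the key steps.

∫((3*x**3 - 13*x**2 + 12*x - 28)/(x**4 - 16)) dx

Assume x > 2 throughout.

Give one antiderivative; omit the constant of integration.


Step 1. Decompose ∫((3*x**3 - 13*x**2 + 12*x - 28)/(x**4 - 16)) dx by partial fractions, (3*x**3 - 13*x**2 + 12*x - 28)/(x**4 - 16) = -3/(x**2 + 4) + 4/(x + 2) - 1/(x - 2): now ∫(-1/(x - 2)) dx + ∫(4/(x + 2)) dx + ∫(-3/(x**2 + 4)) dx.
Step 2. Evaluate the standard form [assuming x > 2]: now -log(x - 2) + ∫(4/(x + 2)) dx + ∫(-3/(x**2 + 4)) dx.
Step 3. Evaluate the standard form [assuming x > -2]: now -log(x - 2) + 4*log(x + 2) + ∫(-3/(x**2 + 4)) dx.
Step 4. Evaluate the standard form: now -log(x - 2) + 4*log(x + 2) - 3*atan(x/2)/2.
Answer: -log(x - 2) + 4*log(x + 2) - 3*atan(x/2)/2.


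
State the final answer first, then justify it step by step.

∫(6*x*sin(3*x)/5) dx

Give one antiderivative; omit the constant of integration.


The answer is -2*x*cos(3*x)/5 + 2*sin(3*x)/15.
Step 1. Integrate ∫(6*x*sin(3*x)/5) dx by parts with u = x, dv = (6*sin(3*x)/5) dx, so v = -2*cos(3*x)/5: now -2*x*cos(3*x)/5 + ∫(2*cos(3*x)/5) dx.
Step 2. Evaluate the standard form: now -2*x*cos(3*x)/5 + 2*sin(3*x)/15.
Answer: -2*x*cos(3*x)/5 + 2*sin(3*x)/15.


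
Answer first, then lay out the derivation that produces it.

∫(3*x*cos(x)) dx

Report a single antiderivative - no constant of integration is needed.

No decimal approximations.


The answer is 3*x*sin(x) + 3*cos(x).
Step 1. Integrate ∫(3*x*cos(x)) dx by parts with u = x, dv = (3*cos(x)) dx, so v = 3*sin(x): now 3*x*sin(x) + ∫(-3*sin(x)) dx.
Step 2. Evaluate the standard form: now 3*x*sin(x) + 3*cos(x).
Answer: 3*x*sin(x) + 3*cos(x).


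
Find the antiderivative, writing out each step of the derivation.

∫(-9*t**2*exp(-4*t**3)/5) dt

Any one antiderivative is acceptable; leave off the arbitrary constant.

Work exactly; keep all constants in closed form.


Step 1. Substitute u = t**3, turning ∫(-9*t**2*exp(-4*t**3)/5) dt into ∫(-3*exp(-4*u)/5) du: now ∫(-3*exp(-4*u)/5) du.
Step 2. Evaluate the standard form: now 3*exp(-4*u)/20.
Step 3. Substitute back u = t**3: now 3*exp(-4*t**3)/20.
Answer: 3*exp(-4*t**3)/20.


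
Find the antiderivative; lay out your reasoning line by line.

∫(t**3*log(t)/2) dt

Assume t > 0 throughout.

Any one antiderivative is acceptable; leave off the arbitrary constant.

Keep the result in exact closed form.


Step 1. Integrate ∫(t**3*log(t)/2) dt by parts with u = log(t), dv = (t**3/2) dt, so v = t**4/8 [assuming t > 0]: now t**4*log(t)/8 + ∫(-t**3/8) dt.
Step 2. Evaluate the standard form: now t**4*log(t)/8 - t**4/32.
Answer: t**4*log(t)/8 - t**4/32.


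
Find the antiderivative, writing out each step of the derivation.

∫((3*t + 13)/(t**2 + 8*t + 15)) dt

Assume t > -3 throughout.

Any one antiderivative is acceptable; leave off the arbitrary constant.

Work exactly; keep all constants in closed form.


Step 1. Decompose ∫((3*t + 13)/(t**2 + 8*t + 15)) dt by partial fractions, (3*t + 13)/(t**2 + 8*t + 15) = 1/(t + 5) + 2/(t + 3): now ∫(2/(t + 3)) dt + ∫(1/(t + 5)) dt.
Step 2. Evaluate the standard form [assuming t > -3]: now 2*log(t + 3) + ∫(1/(t + 5)) dt.
Step 3. Evaluate the standard form [assuming t > -5]: now 2*log(t + 3) + log(t + 5).
Answer: 2*log(t + 3) + log(t + 5).


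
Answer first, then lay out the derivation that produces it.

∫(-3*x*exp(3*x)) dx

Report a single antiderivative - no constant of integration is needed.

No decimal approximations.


The answer is -x*exp(3*x) + exp(3*x)/3.
Step 1. Integrate ∫(-3*x*exp(3*x)) dx by parts with u = x, dv = (-3*exp(3*x)) dx, so v = -exp(3*x): now -x*exp(3*x) + ∫(exp(3*x)) dx.
Step 2. Evaluate the standard form: now -x*exp(3*x) + exp(3*x)/3.
Answer: -x*exp(3*x) + exp(3*x)/3.


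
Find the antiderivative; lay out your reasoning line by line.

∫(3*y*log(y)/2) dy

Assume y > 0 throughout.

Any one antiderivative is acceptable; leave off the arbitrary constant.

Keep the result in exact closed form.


Step 1. Integrate ∫(3*y*log(y)/2) dy by parts with u = log(y), dv = (3*y/2) dy, so v = 3*y**2/4 [assuming y > 0]: now 3*y**2*log(y)/4 + ∫(-3*y/4) dy.
Step 2. Evaluate the standard form: now 3*y**2*log(y)/4 - 3*y**2/8.
Answer: 3*y**2*log(y)/4 - 3*y**2/8.


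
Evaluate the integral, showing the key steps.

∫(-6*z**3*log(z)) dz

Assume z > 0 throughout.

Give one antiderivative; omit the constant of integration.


Step 1. Integrate ∫(-6*z**3*log(z)) dz by parts with u = log(z), dv = (-6*z**3) dz, so v = -3*z**4/2 [assuming z > 0]: now -3*z**4*log(z)/2 + ∫(3*z**3/2) dz.
Step 2. Evaluate the standard form: now -3*z**4*log(z)/2 + 3*z**4/8.
Answer: -3*z**4*log(z)/2 + 3*z**4/8.


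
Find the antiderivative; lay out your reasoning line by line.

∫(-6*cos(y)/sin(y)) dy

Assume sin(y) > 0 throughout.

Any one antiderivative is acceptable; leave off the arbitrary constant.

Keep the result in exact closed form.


Step 1. Substitute u = sin(y), turning ∫(-6*cos(y)/sin(y)) dy into ∫(-6/u) du: now ∫(-6/u) du.
Step 2. Evaluate the standard form [assuming u > 0]: now -6*log(u).
Step 3. Substitute back u = sin(y): now -6*log(sin(y)).
Answer: -6*log(sin(y)).


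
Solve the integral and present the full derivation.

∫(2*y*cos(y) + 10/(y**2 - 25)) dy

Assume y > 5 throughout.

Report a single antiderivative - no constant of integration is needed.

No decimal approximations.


Step 1. Rewrite: now ∫(2*y*cos(y)) dy + ∫(10/(y**2 - 25)) dy.
Step 2. Decompose ∫(10/(y**2 - 25)) dy by partial fractions, 10/(y**2 - 25) = -1/(y + 5) + 1/(y - 5): now ∫(2*y*cos(y)) dy + ∫(1/(y - 5)) dy + ∫(-1/(y + 5)) dy.
Step 3. Evaluate the standard form [assuming y > -5]: now -log(y + 5) + ∫(2*y*cos(y)) dy + ∫(1/(y - 5)) dy.
Step 4. Evaluate the standard form [assuming y > 5]: now log(y - 5) - log(y + 5) + ∫(2*y*cos(y)) dy.
Step 5. Integrate ∫(2*y*cos(y)) dy by parts with u = y, dv = (2*cos(y)) dy, so v = 2*sin(y): now 2*y*sin(y) + log(y - 5) - log(y + 5) + ∫(-2*sin(y)) dy.
Step 6. Evaluate the standard form: now 2*y*sin(y) + log(y - 5) - log(y + 5) + 2*cos(y).
Answer: 2*y*sin(y) + log(y - 5) - log(y + 5) + 2*cos(y).


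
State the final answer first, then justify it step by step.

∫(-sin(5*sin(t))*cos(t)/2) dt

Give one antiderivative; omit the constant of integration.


The answer is cos(5*sin(t))/10.
Step 1. Substitute u = sin(t), turning ∫(-sin(5*sin(t))*cos(t)/2) dt into ∫(-sin(5*u)/2) du: now ∫(-sin(5*u)/2) du.
Step 2. Evaluate the standard form: now cos(5*u)/10.
Step 3. Substitute back u = sin(t): now cos(5*sin(t))/10.
Answer: cos(5*sin(t))/10.


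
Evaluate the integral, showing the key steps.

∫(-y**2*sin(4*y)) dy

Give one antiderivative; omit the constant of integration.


Step 1. Integrate ∫(-y**2*sin(4*y)) dy by parts with u = y**2, dv = (-sin(4*y)) dy, so v = cos(4*y)/4: now y**2*cos(4*y)/4 + ∫(-y*cos(4*y)/2) dy.
Step 2. Integrate ∫(-y*cos(4*y)/2) dy by parts with u = y, dv = (-cos(4*y)/2) dy, so v = -sin(4*y)/8: now y**2*cos(4*y)/4 - y*sin(4*y)/8 + ∫(sin(4*y)/8) dy.
Step 3. Evaluate the standard form: now y**2*cos(4*y)/4 - y*sin(4*y)/8 - cos(4*y)/32.
Answer: y**2*cos(4*y)/4 - y*sin(4*y)/8 - cos(4*y)/32.


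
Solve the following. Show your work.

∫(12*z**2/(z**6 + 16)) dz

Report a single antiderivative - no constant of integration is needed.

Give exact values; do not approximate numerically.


Step 1. Substitute u = z**3, turning ∫(12*z**2/(z**6 + 16)) dz into ∫(4/(u**2 + 16)) du: now ∫(4/(u**2 + 16)) du.
Step 2. Evaluate the standard form: now atan(u/4).
Step 3. Substitute back u = z**3: now atan(z**3/4).
Answer: atan(z**3/4).


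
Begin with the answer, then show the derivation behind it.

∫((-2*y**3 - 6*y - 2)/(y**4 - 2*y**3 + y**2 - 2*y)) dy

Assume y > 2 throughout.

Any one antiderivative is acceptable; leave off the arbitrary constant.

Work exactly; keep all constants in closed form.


The answer is log(y) - 3*log(y - 2) + 2*atan(y).
Step 1. Decompose ∫((-2*y**3 - 6*y - 2)/(y**4 - 2*y**3 + y**2 - 2*y)) dy by partial fractions, (-2*y**3 - 6*y - 2)/(y**4 - 2*y**3 + y**2 - 2*y) = 2/(y**2 + 1) - 3/(y - 2) + 1/y: now ∫(1/y) dy + ∫(-3/(y - 2)) dy + ∫(2/(y**2 + 1)) dy.
Step 2. Evaluate the standard form [assuming y > 2]: now -3*log(y - 2) + ∫(1/y) dy + ∫(2/(y**2 + 1)) dy.
Step 3. Evaluate the standard form [assuming y > 0]: now log(y) - 3*log(y - 2) + ∫(2/(y**2 + 1)) dy.
Step 4. Evaluate the standard form: now log(y) - 3*log(y - 2) + 2*atan(y).
Answer: log(y) - 3*log(y - 2) + 2*atan(y).


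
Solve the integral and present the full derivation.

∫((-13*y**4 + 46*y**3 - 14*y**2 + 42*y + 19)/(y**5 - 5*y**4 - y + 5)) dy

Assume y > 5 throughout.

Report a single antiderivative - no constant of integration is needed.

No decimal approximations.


Step 1. Decompose ∫((-13*y**4 + 46*y**3 - 14*y**2 + 42*y + 19)/(y**5 - 5*y**4 - y + 5)) dy by partial fractions, (-13*y**4 + 46*y**3 - 14*y**2 + 42*y + 19)/(y**5 - 5*y**4 - y + 5) = 2/(y**2 + 1) - 4/(y + 1) - 5/(y - 1) - 4/(y - 5): now ∫(-4/(y - 5)) dy + ∫(-5/(y - 1)) dy + ∫(-4/(y + 1)) dy + ∫(2/(y**2 + 1)) dy.
Step 2. Evaluate the standard form [assuming y > 1]: now -5*log(y - 1) + ∫(-4/(y - 5)) dy + ∫(-4/(y + 1)) dy + ∫(2/(y**2 + 1)) dy.
Step 3. Evaluate the standard form [assuming y > 5]: now -4*log(y - 5) - 5*log(y - 1) + ∫(-4/(y + 1)) dy + ∫(2/(y**2 + 1)) dy.
Step 4. Evaluate the standard form [assuming y > -1]: now -4*log(y - 5) - 5*log(y - 1) - 4*log(y + 1) + ∫(2/(y**2 + 1)) dy.
Step 5. Evaluate the standard form: now -4*log(y - 5) - 5*log(y - 1) - 4*log(y + 1) + 2*atan(y).
Answer: -4*log(y - 5) - 5*log(y - 1) - 4*log(y + 1) + 2*atan(y).


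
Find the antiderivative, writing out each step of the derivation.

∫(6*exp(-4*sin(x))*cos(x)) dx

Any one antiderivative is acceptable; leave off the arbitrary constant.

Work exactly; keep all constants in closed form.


Step 1. Substitute u = sin(x), turning ∫(6*exp(-4*sin(x))*cos(x)) dx into ∫(6*exp(-4*u)) du: now ∫(6*exp(-4*u)) du.
Step 2. Evaluate the standard form: now -3*exp(-4*u)/2.
Step 3. Substitute back u = sin(x): now -3*exp(-4*sin(x))/2.
Answer: -3*exp(-4*sin(x))/2.


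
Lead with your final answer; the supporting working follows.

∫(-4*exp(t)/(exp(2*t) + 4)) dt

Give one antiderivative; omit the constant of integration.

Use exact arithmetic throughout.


The answer is -2*atan(exp(t)/2).
Step 1. Substitute u = exp(t), turning ∫(-4*exp(t)/(exp(2*t) + 4)) dt into ∫(-4/(u**2 + 4)) du: now ∫(-4/(u**2 + 4)) du.
Step 2. Evaluate the standard form: now -2*atan(u/2).
Step 3. Substitute back u = exp(t): now -2*atan(exp(t)/2).
Answer: -2*atan(exp(t)/2).


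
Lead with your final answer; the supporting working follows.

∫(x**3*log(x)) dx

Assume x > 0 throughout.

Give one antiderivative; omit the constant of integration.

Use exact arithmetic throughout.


The answer is x**4*log(x)/4 - x**4/16.
Step 1. Integrate ∫(x**3*log(x)) dx by parts with u = log(x), dv = (x**3) dx, so v = x**4/4 [assuming x > 0]: now x**4*log(x)/4 + ∫(-x**3/4) dx.
Step 2. Evaluate the standard form: now x**4*log(x)/4 - x**4/16.
Answer: x**4*log(x)/4 - x**4/16.


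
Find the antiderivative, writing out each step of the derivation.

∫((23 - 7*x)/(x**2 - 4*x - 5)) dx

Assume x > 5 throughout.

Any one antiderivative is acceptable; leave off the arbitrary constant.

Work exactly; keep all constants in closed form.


Step 1. Decompose ∫((23 - 7*x)/(x**2 - 4*x - 5)) dx by partial fractions, (23 - 7*x)/(x**2 - 4*x - 5) = -5/(x + 1) - 2/(x - 5): now ∫(-2/(x - 5)) dx + ∫(-5/(x + 1)) dx.
Step 2. Evaluate the standard form [assuming x > 5]: now -2*log(x - 5) + ∫(-5/(x + 1)) dx.
Step 3. Evaluate the standard form [assuming x > -1]: now -2*log(x - 5) - 5*log(x + 1).
Answer: -2*log(x - 5) - 5*log(x + 1).


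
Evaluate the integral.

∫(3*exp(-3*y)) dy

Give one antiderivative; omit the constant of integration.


Answer: -exp(-3*y).


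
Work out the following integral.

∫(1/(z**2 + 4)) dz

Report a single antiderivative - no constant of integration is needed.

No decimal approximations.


Answer: atan(z/2)/2.


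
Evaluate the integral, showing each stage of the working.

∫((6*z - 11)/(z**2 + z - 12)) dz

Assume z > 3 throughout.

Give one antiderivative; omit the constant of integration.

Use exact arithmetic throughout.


Step 1. Decompose ∫((6*z - 11)/(z**2 + z - 12)) dz by partial fractions, (6*z - 11)/(z**2 + z - 12) = 5/(z + 4) + 1/(z - 3): now ∫(1/(z - 3)) dz + ∫(5/(z + 4)) dz.
Step 2. Evaluate the standard form [assuming z > -4]: now 5*log(z + 4) + ∫(1/(z - 3)) dz.
Step 3. Evaluate the standard form [assuming z > 3]: now log(z - 3) + 5*log(z + 4).
Answer: log(z - 3) + 5*log(z + 4).


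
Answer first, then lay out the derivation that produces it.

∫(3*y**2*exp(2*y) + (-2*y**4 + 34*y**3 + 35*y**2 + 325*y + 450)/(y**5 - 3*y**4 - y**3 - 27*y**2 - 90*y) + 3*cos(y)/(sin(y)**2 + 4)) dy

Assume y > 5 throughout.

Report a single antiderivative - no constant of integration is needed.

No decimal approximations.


The answer is 3*y**2*exp(2*y)/2 - 3*y*exp(2*y)/2 + 3*exp(2*y)/4 - 5*log(y) + 5*log(y - 5) - 2*log(y + 2) - atan(y/3)/3 + 3*atan(sin(y)/2)/2.
Step 1. Rewrite: now ∫(3*y**2*exp(2*y)) dy + ∫(3*cos(y)/(sin(y)**2 + 4)) dy + ∫((-2*y**4 + 34*y**3 + 35*y**2 + 325*y + 450)/(y**5 - 3*y**4 - y**3 - 27*y**2 - 90*y)) dy.
Step 2. Substitute u = sin(y), turning ∫(3*cos(y)/(sin(y)**2 + 4)) dy into ∫(3/(u**2 + 4)) du: now ∫(3*y**2*exp(2*y)) dy + ∫((-2*y**4 + 34*y**3 + 35*y**2 + 325*y + 450)/(y**5 - 3*y**4 - y**3 - 27*y**2 - 90*y)) dy + ∫(3/(u**2 + 4)) du.
Step 3. Evaluate the standard form: now 3*atan(u/2)/2 + ∫(3*y**2*exp(2*y)) dy + ∫((-2*y**4 + 34*y**3 + 35*y**2 + 325*y + 450)/(y**5 - 3*y**4 - y**3 - 27*y**2 - 90*y)) dy.
Step 4. Substitute back u = sin(y): now 3*atan(sin(y)/2)/2 + ∫(3*y**2*exp(2*y)) dy + ∫((-2*y**4 + 34*y**3 + 35*y**2 + 325*y + 450)/(y**5 - 3*y**4 - y**3 - 27*y**2 - 90*y)) dy.
Step 5. Integrate ∫(3*y**2*exp(2*y)) dy by parts with u = y**2, dv = (3*exp(2*y)) dy, so v = 3*exp(2*y)/2: now 3*y**2*exp(2*y)/2 + 3*atan(sin(y)/2)/2 + ∫(-3*y*exp(2*y)) dy + ∫((-2*y**4 + 34*y**3 + 35*y**2 + 325*y + 450)/(y**5 - 3*y**4 - y**3 - 27*y**2 - 90*y)) dy.
Step 6. Integrate ∫(-3*y*exp(2*y)) dy by parts with u = y, dv = (-3*exp(2*y)) dy, so v = -3*exp(2*y)/2: now 3*y**2*exp(2*y)/2 - 3*y*exp(2*y)/2 + 3*atan(sin(y)/2)/2 + ∫((-2*y**4 + 34*y**3 + 35*y**2 + 325*y + 450)/(y**5 - 3*y**4 - y**3 - 27*y**2 - 90*y)) dy + ∫(3*exp(2*y)/2) dy.
Step 7. Evaluate the standard form: now 3*y**2*exp(2*y)/2 - 3*y*exp(2*y)/2 + 3*exp(2*y)/4 + 3*atan(sin(y)/2)/2 + ∫((-2*y**4 + 34*y**3 + 35*y**2 + 325*y + 450)/(y**5 - 3*y**4 - y**3 - 27*y**2 - 90*y)) dy.
Step 8. Decompose ∫((-2*y**4 + 34*y**3 + 35*y**2 + 325*y + 450)/(y**5 - 3*y**4 - y**3 - 27*y**2 - 90*y)) dy by partial fractions, (-2*y**4 + 34*y**3 + 35*y**2 + 325*y + 450)/(y**5 - 3*y**4 - y**3 - 27*y**2 - 90*y) = -1/(y**2 + 9) - 2/(y + 2) + 5/(y - 5) - 5/y: now 3*y**2*exp(2*y)/2 - 3*y*exp(2*y)/2 + 3*exp(2*y)/4 + 3*atan(sin(y)/2)/2 + ∫(-5/y) dy + ∫(5/(y - 5)) dy + ∫(-2/(y + 2)) dy + ∫(-1/(y**2 + 9)) dy.
Step 9. Evaluate the standard form [assuming y > 5]: now 3*y**2*exp(2*y)/2 - 3*y*exp(2*y)/2 + 3*exp(2*y)/4 + 5*log(y - 5) + 3*atan(sin(y)/2)/2 + ∫(-5/y) dy + ∫(-2/(y + 2)) dy + ∫(-1/(y**2 + 9)) dy.
Step 10. Evaluate the standard form [assuming y > -2]: now 3*y**2*exp(2*y)/2 - 3*y*exp(2*y)/2 + 3*exp(2*y)/4 + 5*log(y - 5) - 2*log(y + 2) + 3*atan(sin(y)/2)/2 + ∫(-5/y) dy + ∫(-1/(y**2 + 9)) dy.
Step 11. Evaluate the standard form [assuming y > 0]: now 3*y**2*exp(2*y)/2 - 3*y*exp(2*y)/2 + 3*exp(2*y)/4 - 5*log(y) + 5*log(y - 5) - 2*log(y + 2) + 3*atan(sin(y)/2)/2 + ∫(-1/(y**2 + 9)) dy.
Step 12. Evaluate the standard form: now 3*y**2*exp(2*y)/2 - 3*y*exp(2*y)/2 + 3*exp(2*y)/4 - 5*log(y) + 5*log(y - 5) - 2*log(y + 2) - atan(y/3)/3 + 3*atan(sin(y)/2)/2.
Answer: 3*y**2*exp(2*y)/2 - 3*y*exp(2*y)/2 + 3*exp(2*y)/4 - 5*log(y) + 5*log(y - 5) - 2*log(y + 2) - atan(y/3)/3 + 3*atan(sin(y)/2)/2.


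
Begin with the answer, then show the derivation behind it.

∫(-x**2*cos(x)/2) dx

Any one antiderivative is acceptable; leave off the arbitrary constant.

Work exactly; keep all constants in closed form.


The answer is -x**2*sin(x)/2 - x*cos(x) + sin(x).
Step 1. Integrate ∫(-x**2*cos(x)/2) dx by parts with u = x**2, dv = (-cos(x)/2) dx, so v = -sin(x)/2: now -x**2*sin(x)/2 + ∫(x*sin(x)) dx.
Step 2. Integrate ∫(x*sin(x)) dx by parts with u = x, dv = (sin(x)) dx, so v = -cos(x): now -x**2*sin(x)/2 - x*cos(x) + ∫(cos(x)) dx.
Step 3. Evaluate the standard form: now -x**2*sin(x)/2 - x*cos(x) + sin(x).
Answer: -x**2*sin(x)/2 - x*cos(x) + sin(x).


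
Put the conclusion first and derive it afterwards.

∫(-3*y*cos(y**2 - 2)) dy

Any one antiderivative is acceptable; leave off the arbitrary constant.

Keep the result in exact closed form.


The answer is -3*sin(y**2 - 2)/2.
Step 1. Substitute u = y**2 - 2, turning ∫(-3*y*cos(y**2 - 2)) dy into ∫(-3*cos(u)/2) du: now ∫(-3*cos(u)/2) du.
Step 2. Evaluate the standard form: now -3*sin(u)/2.
Step 3. Substitute back u = y**2 - 2: now -3*sin(y**2 - 2)/2.
Answer: -3*sin(y**2 - 2)/2.
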